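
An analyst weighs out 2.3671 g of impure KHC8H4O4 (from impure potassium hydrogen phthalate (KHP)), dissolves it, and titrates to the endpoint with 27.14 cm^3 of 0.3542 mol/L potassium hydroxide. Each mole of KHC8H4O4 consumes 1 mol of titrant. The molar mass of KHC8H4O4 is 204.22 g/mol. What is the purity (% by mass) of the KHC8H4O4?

n(KOH) = 0.3542 x 0.02714 = 0.009613 mol.
n(KHC8H4O4) = 0.009613 / 1 = 0.009613 mol.
mass of KHC8H4O4 = 0.009613 x 204.22 = 1.963 g.
% purity = 1.963 / 2.3671 x 100 = 82.9%.

82.9%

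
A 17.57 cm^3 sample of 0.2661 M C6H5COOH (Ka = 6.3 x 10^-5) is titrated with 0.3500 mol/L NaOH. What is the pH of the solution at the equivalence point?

8.69

n(C6H5COOH) = 0.2661 x 0.01757 = 0.004675 mol; V(NaOH) at equivalence = 0.004675/0.3500 = 0.01336 L.
At equivalence all the acid is converted to C6H5COO-; total volume = 0.01757 + 0.01336 = 0.03093 L, so [C6H5COO-] = 0.004675/0.03093 = 0.1512 M.
Kb = Kw/Ka = 1.0e-14 / 6.3 x 10^-5 = 1.59e-10.
[OH^-] = sqrt(Kb x [C6H5COO-]) = sqrt(1.59e-10 x 0.1512) = 4.90e-6 M.
pOH = 5.31, so pH = 14.00 - 5.31 = 8.69.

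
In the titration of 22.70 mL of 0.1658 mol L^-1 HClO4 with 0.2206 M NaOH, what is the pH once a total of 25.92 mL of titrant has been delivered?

12.60

n(acid) = 0.1658 x 0.02270 = 0.003764 mol; n(NaOH) added = 0.2206 x 0.02592 = 0.005718 mol.
Base is in excess by 0.005718 - 0.003764 = 0.001954 mol in a total volume of 0.04862 L.
[OH^-] = 0.001954/0.04862 = 0.04020 M, so pOH = 1.40 and pH = 14.00 - 1.40 = 12.60.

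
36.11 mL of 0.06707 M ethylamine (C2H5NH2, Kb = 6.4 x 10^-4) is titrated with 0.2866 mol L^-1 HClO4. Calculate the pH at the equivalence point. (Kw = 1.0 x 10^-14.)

n(C2H5NH2) = 0.06707 x 0.03611 = 0.002422 mol; V(HClO4) at equivalence = 0.002422/0.2866 = 0.008450 L.
At equivalence the base is fully converted to C2H5NH3+; total volume = 0.04456 L, so [C2H5NH3+] = 0.002422/0.04456 = 0.05435 M.
Ka(C2H5NH3+) = Kw/Kb = 1.0e-14 / 6.4 x 10^-4 = 1.56e-11.
[H^+] = sqrt(Ka x [C2H5NH3+]) = sqrt(1.56e-11 x 0.05435) = 9.22e-7 M.
pH = -log(9.22e-7) = 6.04.

6.04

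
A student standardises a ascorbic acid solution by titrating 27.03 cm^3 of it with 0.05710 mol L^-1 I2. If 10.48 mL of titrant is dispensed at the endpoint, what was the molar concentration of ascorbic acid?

0.0221 M

n(I2) = 0.05710 x 0.01048 = 0.0005984 mol.
From the balanced equation, 1 mol I2 reacts with 1 mol ascorbic acid, so n(ascorbic acid) = 0.0005984 x 1/1 = 0.0005984 mol.
[ascorbic acid] = 0.0005984 / 0.02703 L = 0.0221 M.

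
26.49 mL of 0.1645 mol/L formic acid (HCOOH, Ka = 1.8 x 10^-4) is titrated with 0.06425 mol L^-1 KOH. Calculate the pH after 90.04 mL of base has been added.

12.09

n(acid) = 0.1645 x 0.02649 = 0.004358 mol; n(KOH) added = 0.06425 x 0.09004 = 0.005785 mol.
Base is in excess by 0.005785 - 0.004358 = 0.001427 mol in a total volume of 0.1165 L.
[OH^-] = 0.001427/0.1165 = 0.01225 M, so pOH = 1.91 and pH = 14.00 - 1.91 = 12.09.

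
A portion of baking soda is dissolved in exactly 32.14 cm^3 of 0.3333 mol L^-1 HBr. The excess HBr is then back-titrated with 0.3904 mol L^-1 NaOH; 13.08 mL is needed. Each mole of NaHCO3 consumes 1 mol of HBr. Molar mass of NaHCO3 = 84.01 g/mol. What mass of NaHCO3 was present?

Total n(HBr) added = 0.3333 x 0.03214 = 0.01071 mol.
n(NaOH) used = 0.3904 x 0.01308 = 0.005106 mol, which equals the excess n(HBr).
So n(HBr) consumed by the sample = 0.01071 - 0.005106 = 0.005606 mol.
n(NaHCO3) = 0.005606 / 1 = 0.005606 mol.
mass = 0.005606 mol x 84.01 g/mol = 0.471 g.

0.471 g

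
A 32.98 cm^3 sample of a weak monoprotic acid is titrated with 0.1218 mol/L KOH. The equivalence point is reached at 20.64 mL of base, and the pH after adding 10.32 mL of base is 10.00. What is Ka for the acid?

1.0 x 10^-10

10.32 mL is half of the equivalence volume, so this is the half-equivalence point where [HA] = [A^-].
At half-equivalence pH = pKa, so pKa = 10.00.
Ka = 10^(-10.00) = 1.0 x 10^-10.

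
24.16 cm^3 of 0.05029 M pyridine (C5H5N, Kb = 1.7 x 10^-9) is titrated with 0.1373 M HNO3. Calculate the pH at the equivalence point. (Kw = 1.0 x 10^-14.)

3.33

n(C5H5N) = 0.05029 x 0.02416 = 0.001215 mol; V(HNO3) at equivalence = 0.001215/0.1373 = 0.008849 L.
At equivalence the base is fully converted to C5H5NH+; total volume = 0.03301 L, so [C5H5NH+] = 0.001215/0.03301 = 0.03681 M.
Ka(C5H5NH+) = Kw/Kb = 1.0e-14 / 1.7 x 10^-9 = 5.88e-6.
[H^+] = sqrt(Ka x [C5H5NH+]) = sqrt(5.88e-6 x 0.03681) = 0.000465 M.
pH = -log(0.000465) = 3.33.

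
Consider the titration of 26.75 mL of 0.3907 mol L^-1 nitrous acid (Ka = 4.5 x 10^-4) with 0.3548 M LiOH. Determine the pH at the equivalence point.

8.31

n(HNO2) = 0.3907 x 0.02675 = 0.01045 mol; V(LiOH) at equivalence = 0.01045/0.3548 = 0.02946 L.
At equivalence all the acid is converted to NO2-; total volume = 0.02675 + 0.02946 = 0.05621 L, so [NO2-] = 0.01045/0.05621 = 0.1859 M.
Kb = Kw/Ka = 1.0e-14 / 4.5 x 10^-4 = 2.22e-11.
[OH^-] = sqrt(Kb x [NO2-]) = sqrt(2.22e-11 x 0.1859) = 2.03e-6 M.
pOH = 5.69, so pH = 14.00 - 5.69 = 8.31.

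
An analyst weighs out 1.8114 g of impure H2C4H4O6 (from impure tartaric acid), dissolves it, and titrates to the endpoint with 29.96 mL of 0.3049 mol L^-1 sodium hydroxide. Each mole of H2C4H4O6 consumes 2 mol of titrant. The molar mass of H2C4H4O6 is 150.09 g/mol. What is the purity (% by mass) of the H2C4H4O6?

n(NaOH) = 0.3049 x 0.02996 = 0.009135 mol.
n(H2C4H4O6) = 0.009135 / 2 = 0.004567 mol.
mass of H2C4H4O6 = 0.004567 x 150.09 = 0.6855 g.
% purity = 0.6855 / 1.8114 x 100 = 37.8%.

37.8%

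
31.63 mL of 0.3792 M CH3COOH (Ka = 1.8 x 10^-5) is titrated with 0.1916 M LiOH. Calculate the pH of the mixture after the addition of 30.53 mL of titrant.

4.72

Initial n(CH3COOH) = 0.3792 x 0.03163 = 0.01199 mol.
n(LiOH) added = 0.1916 x 0.03053 = 0.005850 mol, converting that many moles of CH3COOH to CH3COO-.
Remaining n(CH3COOH) = 0.006145 mol; n(CH3COO-) = 0.005850 mol.
By Henderson-Hasselbalch, pH = pKa + log([A^-]/[HA]) = 4.74 + log(0.005850/0.006145) = 4.74 + (-0.02) = 4.72.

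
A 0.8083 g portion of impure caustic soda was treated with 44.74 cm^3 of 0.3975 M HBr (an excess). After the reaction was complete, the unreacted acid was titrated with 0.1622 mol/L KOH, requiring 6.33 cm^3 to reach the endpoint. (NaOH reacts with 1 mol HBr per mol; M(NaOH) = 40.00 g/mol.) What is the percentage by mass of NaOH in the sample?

82.9%

Total n(HBr) added = 0.3975 x 0.04474 = 0.01778 mol.
n(KOH) used = 0.1622 x 0.006330 = 0.001027 mol, which equals the excess n(HBr).
So n(HBr) consumed by the sample = 0.01778 - 0.001027 = 0.01676 mol.
n(NaOH) = 0.01676 / 1 = 0.01676 mol.
mass NaOH = 0.01676 x 40.00 = 0.6703 g, so %NaOH = 0.6703/0.8083 x 100 = 82.9%.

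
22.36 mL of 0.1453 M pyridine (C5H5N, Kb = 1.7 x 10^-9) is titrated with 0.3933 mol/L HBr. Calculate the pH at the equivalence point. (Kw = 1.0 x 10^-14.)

n(C5H5N) = 0.1453 x 0.02236 = 0.003249 mol; V(HBr) at equivalence = 0.003249/0.3933 = 0.008261 L.
At equivalence the base is fully converted to C5H5NH+; total volume = 0.03062 L, so [C5H5NH+] = 0.003249/0.03062 = 0.1061 M.
Ka(C5H5NH+) = Kw/Kb = 1.0e-14 / 1.7 x 10^-9 = 5.88e-6.
[H^+] = sqrt(Ka x [C5H5NH+]) = sqrt(5.88e-6 x 0.1061) = 0.000790 M.
pH = -log(0.000790) = 3.10.

3.10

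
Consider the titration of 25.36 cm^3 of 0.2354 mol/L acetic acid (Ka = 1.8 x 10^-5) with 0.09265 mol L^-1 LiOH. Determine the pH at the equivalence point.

8.78

n(CH3COOH) = 0.2354 x 0.02536 = 0.005970 mol; V(LiOH) at equivalence = 0.005970/0.09265 = 0.06443 L.
At equivalence all the acid is converted to CH3COO-; total volume = 0.02536 + 0.06443 = 0.08979 L, so [CH3COO-] = 0.005970/0.08979 = 0.06648 M.
Kb = Kw/Ka = 1.0e-14 / 1.8 x 10^-5 = 5.56e-10.
[OH^-] = sqrt(Kb x [CH3COO-]) = sqrt(5.56e-10 x 0.06648) = 6.08e-6 M.
pOH = 5.22, so pH = 14.00 - 5.22 = 8.78.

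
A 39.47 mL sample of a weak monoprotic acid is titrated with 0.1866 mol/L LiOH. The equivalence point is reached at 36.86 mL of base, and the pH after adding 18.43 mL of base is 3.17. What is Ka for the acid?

18.43 mL is half of the equivalence volume, so this is the half-equivalence point where [HA] = [A^-].
At half-equivalence pH = pKa, so pKa = 3.17.
Ka = 10^(-3.17) = 6.8 x 10^-4.

6.8 x 10^-4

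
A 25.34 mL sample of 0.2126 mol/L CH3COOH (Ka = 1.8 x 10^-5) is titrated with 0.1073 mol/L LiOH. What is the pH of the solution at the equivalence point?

n(CH3COOH) = 0.2126 x 0.02534 = 0.005387 mol; V(LiOH) at equivalence = 0.005387/0.1073 = 0.05021 L.
At equivalence all the acid is converted to CH3COO-; total volume = 0.02534 + 0.05021 = 0.07555 L, so [CH3COO-] = 0.005387/0.07555 = 0.07131 M.
Kb = Kw/Ka = 1.0e-14 / 1.8 x 10^-5 = 5.56e-10.
[OH^-] = sqrt(Kb x [CH3COO-]) = sqrt(5.56e-10 x 0.07131) = 6.29e-6 M.
pOH = 5.20, so pH = 14.00 - 5.20 = 8.80.

8.80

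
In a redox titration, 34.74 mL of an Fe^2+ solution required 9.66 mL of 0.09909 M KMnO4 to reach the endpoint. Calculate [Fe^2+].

n(KMnO4) = 0.09909 x 0.009660 = 0.0009572 mol.
From the balanced equation, 1 mol KMnO4 reacts with 5 mol Fe^2+, so n(Fe^2+) = 0.0009572 x 5/1 = 0.004786 mol.
[Fe^2+] = 0.004786 / 0.03474 L = 0.138 M.

0.138 M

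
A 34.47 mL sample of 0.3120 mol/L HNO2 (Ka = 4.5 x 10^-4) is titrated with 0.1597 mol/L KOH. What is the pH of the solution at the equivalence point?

n(HNO2) = 0.3120 x 0.03447 = 0.01075 mol; V(KOH) at equivalence = 0.01075/0.1597 = 0.06734 L.
At equivalence all the acid is converted to NO2-; total volume = 0.03447 + 0.06734 = 0.1018 L, so [NO2-] = 0.01075/0.1018 = 0.1056 M.
Kb = Kw/Ka = 1.0e-14 / 4.5 x 10^-4 = 2.22e-11.
[OH^-] = sqrt(Kb x [NO2-]) = sqrt(2.22e-11 x 0.1056) = 1.53e-6 M.
pOH = 5.81, so pH = 14.00 - 5.81 = 8.19.

8.19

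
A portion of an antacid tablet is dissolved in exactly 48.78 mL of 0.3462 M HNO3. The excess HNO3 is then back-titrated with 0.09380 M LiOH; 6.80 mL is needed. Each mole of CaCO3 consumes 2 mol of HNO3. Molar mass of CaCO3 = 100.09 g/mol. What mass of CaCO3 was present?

Total n(HNO3) added = 0.3462 x 0.04878 = 0.01689 mol.
n(LiOH) used = 0.09380 x 0.006800 = 0.0006378 mol, which equals the excess n(HNO3).
So n(HNO3) consumed by the sample = 0.01689 - 0.0006378 = 0.01625 mol.
n(CaCO3) = 0.01625 / 2 = 0.008125 mol.
mass = 0.008125 mol x 100.09 g/mol = 0.813 g.

0.813 g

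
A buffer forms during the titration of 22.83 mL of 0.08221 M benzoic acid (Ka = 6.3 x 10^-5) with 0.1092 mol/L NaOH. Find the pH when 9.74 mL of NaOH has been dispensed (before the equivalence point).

Initial n(C6H5COOH) = 0.08221 x 0.02283 = 0.001877 mol.
n(NaOH) added = 0.1092 x 0.009740 = 0.001064 mol, converting that many moles of C6H5COOH to C6H5COO-.
Remaining n(C6H5COOH) = 0.0008132 mol; n(C6H5COO-) = 0.001064 mol.
By Henderson-Hasselbalch, pH = pKa + log([A^-]/[HA]) = 4.20 + log(0.001064/0.0008132) = 4.20 + (+0.12) = 4.32.

4.32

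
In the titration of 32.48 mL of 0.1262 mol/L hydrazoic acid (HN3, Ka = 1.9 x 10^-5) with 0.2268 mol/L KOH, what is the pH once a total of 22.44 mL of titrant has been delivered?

n(acid) = 0.1262 x 0.03248 = 0.004099 mol; n(KOH) added = 0.2268 x 0.02244 = 0.005089 mol.
Base is in excess by 0.005089 - 0.004099 = 0.0009904 mol in a total volume of 0.05492 L.
[OH^-] = 0.0009904/0.05492 = 0.01803 M, so pOH = 1.74 and pH = 14.00 - 1.74 = 12.26.

12.26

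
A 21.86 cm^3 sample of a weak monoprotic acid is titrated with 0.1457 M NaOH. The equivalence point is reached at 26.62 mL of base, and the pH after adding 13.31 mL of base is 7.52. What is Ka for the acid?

13.31 mL is half of the equivalence volume, so this is the half-equivalence point where [HA] = [A^-].
At half-equivalence pH = pKa, so pKa = 7.52.
Ka = 10^(-7.52) = 3.0 x 10^-8.

3.0 x 10^-8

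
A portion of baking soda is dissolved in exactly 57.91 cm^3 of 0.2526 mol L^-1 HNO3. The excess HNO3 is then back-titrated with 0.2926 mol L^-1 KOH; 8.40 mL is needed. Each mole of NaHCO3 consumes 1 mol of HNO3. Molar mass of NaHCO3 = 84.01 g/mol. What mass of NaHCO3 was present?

1.02 g

Total n(HNO3) added = 0.2526 x 0.05791 = 0.01463 mol.
n(KOH) used = 0.2926 x 0.008400 = 0.002458 mol, which equals the excess n(HNO3).
So n(HNO3) consumed by the sample = 0.01463 - 0.002458 = 0.01217 mol.
n(NaHCO3) = 0.01217 / 1 = 0.01217 mol.
mass = 0.01217 mol x 84.01 g/mol = 1.02 g.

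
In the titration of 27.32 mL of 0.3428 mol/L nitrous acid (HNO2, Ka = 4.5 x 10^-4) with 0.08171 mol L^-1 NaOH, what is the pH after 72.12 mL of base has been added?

Initial n(HNO2) = 0.3428 x 0.02732 = 0.009365 mol.
n(NaOH) added = 0.08171 x 0.07212 = 0.005893 mol, converting that many moles of HNO2 to NO2-.
Remaining n(HNO2) = 0.003472 mol; n(NO2-) = 0.005893 mol.
By Henderson-Hasselbalch, pH = pKa + log([A^-]/[HA]) = 3.35 + log(0.005893/0.003472) = 3.35 + (+0.23) = 3.58.

3.58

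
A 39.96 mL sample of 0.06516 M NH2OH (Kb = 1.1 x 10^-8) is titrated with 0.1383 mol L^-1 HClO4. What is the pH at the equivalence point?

n(NH2OH) = 0.06516 x 0.03996 = 0.002604 mol; V(HClO4) at equivalence = 0.002604/0.1383 = 0.01883 L.
At equivalence the base is fully converted to NH3OH+; total volume = 0.05879 L, so [NH3OH+] = 0.002604/0.05879 = 0.04429 M.
Ka(NH3OH+) = Kw/Kb = 1.0e-14 / 1.1 x 10^-8 = 9.09e-7.
[H^+] = sqrt(Ka x [NH3OH+]) = sqrt(9.09e-7 x 0.04429) = 0.000201 M.
pH = -log(0.000201) = 3.70.

3.70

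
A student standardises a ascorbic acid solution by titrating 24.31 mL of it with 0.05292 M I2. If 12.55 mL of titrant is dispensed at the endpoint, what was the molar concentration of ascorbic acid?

0.0273 M

n(I2) = 0.05292 x 0.01255 = 0.0006641 mol.
From the balanced equation, 1 mol I2 reacts with 1 mol ascorbic acid, so n(ascorbic acid) = 0.0006641 x 1/1 = 0.0006641 mol.
[ascorbic acid] = 0.0006641 / 0.02431 L = 0.0273 M.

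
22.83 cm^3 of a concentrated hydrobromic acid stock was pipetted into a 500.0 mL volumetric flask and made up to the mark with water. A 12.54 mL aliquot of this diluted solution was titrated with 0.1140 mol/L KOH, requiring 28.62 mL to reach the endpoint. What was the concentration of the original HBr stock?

5.70 M

n(KOH) = 0.1140 x 0.02862 = 0.003263 mol.
n(HBr) in the aliquot = 0.003263 mol.
[diluted HBr] = 0.003263 / 0.01254 = 0.2602 M.
Dilution factor = 500.0/22.83 = 21.90, so [stock] = 0.2602 x 21.90 = 5.70 M.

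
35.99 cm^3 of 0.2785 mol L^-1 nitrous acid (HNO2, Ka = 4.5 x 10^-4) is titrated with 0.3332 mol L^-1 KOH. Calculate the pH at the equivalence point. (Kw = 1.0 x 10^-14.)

8.26

n(HNO2) = 0.2785 x 0.03599 = 0.01002 mol; V(KOH) at equivalence = 0.01002/0.3332 = 0.03008 L.
At equivalence all the acid is converted to NO2-; total volume = 0.03599 + 0.03008 = 0.06607 L, so [NO2-] = 0.01002/0.06607 = 0.1517 M.
Kb = Kw/Ka = 1.0e-14 / 4.5 x 10^-4 = 2.22e-11.
[OH^-] = sqrt(Kb x [NO2-]) = sqrt(2.22e-11 x 0.1517) = 1.84e-6 M.
pOH = 5.74, so pH = 14.00 - 5.74 = 8.26.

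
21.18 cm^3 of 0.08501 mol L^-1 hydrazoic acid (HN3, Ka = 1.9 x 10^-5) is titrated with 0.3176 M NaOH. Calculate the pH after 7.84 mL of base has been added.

12.38

n(acid) = 0.08501 x 0.02118 = 0.001801 mol; n(NaOH) added = 0.3176 x 0.007840 = 0.002490 mol.
Base is in excess by 0.002490 - 0.001801 = 0.0006895 mol in a total volume of 0.02902 L.
[OH^-] = 0.0006895/0.02902 = 0.02376 M, so pOH = 1.62 and pH = 14.00 - 1.62 = 12.38.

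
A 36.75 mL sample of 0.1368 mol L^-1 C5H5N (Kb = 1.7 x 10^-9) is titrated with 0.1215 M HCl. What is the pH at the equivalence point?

n(C5H5N) = 0.1368 x 0.03675 = 0.005027 mol; V(HCl) at equivalence = 0.005027/0.1215 = 0.04138 L.
At equivalence the base is fully converted to C5H5NH+; total volume = 0.07813 L, so [C5H5NH+] = 0.005027/0.07813 = 0.06435 M.
Ka(C5H5NH+) = Kw/Kb = 1.0e-14 / 1.7 x 10^-9 = 5.88e-6.
[H^+] = sqrt(Ka x [C5H5NH+]) = sqrt(5.88e-6 x 0.06435) = 0.000615 M.
pH = -log(0.000615) = 3.21.

3.21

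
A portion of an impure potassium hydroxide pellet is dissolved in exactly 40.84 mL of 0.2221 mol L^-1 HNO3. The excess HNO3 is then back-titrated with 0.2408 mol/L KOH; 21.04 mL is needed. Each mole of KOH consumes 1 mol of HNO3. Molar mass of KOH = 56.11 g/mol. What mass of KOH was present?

0.225 g

Total n(HNO3) added = 0.2221 x 0.04084 = 0.009071 mol.
n(KOH) used = 0.2408 x 0.02104 = 0.005066 mol, which equals the excess n(HNO3).
So n(HNO3) consumed by the sample = 0.009071 - 0.005066 = 0.004004 mol.
n(KOH) = 0.004004 / 1 = 0.004004 mol.
mass = 0.004004 mol x 56.11 g/mol = 0.225 g.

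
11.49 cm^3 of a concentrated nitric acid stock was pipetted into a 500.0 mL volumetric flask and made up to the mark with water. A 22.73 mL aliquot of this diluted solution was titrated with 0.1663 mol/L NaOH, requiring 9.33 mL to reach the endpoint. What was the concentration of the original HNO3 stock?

2.97 M

n(NaOH) = 0.1663 x 0.009330 = 0.001552 mol.
n(HNO3) in the aliquot = 0.001552 mol.
[diluted HNO3] = 0.001552 / 0.02273 = 0.06826 M.
Dilution factor = 500.0/11.49 = 43.52, so [stock] = 0.06826 x 43.52 = 2.97 M.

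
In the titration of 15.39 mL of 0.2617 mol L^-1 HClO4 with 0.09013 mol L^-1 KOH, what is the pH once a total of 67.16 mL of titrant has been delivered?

n(acid) = 0.2617 x 0.01539 = 0.004028 mol; n(KOH) added = 0.09013 x 0.06716 = 0.006053 mol.
Base is in excess by 0.006053 - 0.004028 = 0.002026 mol in a total volume of 0.08255 L.
[OH^-] = 0.002026/0.08255 = 0.02454 M, so pOH = 1.61 and pH = 14.00 - 1.61 = 12.39.

12.39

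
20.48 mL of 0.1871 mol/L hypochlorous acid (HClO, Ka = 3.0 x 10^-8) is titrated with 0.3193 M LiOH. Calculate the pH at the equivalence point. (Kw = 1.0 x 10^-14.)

n(HClO) = 0.1871 x 0.02048 = 0.003832 mol; V(LiOH) at equivalence = 0.003832/0.3193 = 0.01200 L.
At equivalence all the acid is converted to ClO-; total volume = 0.02048 + 0.01200 = 0.03248 L, so [ClO-] = 0.003832/0.03248 = 0.1180 M.
Kb = Kw/Ka = 1.0e-14 / 3.0 x 10^-8 = 3.33e-7.
[OH^-] = sqrt(Kb x [ClO-]) = sqrt(3.33e-7 x 0.1180) = 0.000198 M.
pOH = 3.70, so pH = 14.00 - 3.70 = 10.30.

10.30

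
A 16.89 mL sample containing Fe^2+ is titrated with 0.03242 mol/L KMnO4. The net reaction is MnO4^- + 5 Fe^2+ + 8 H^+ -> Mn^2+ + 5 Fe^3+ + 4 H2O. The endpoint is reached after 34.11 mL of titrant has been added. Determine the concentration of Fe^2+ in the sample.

0.327 M

n(KMnO4) = 0.03242 x 0.03411 = 0.001106 mol.
From the balanced equation, 1 mol KMnO4 reacts with 5 mol Fe^2+, so n(Fe^2+) = 0.001106 x 5/1 = 0.005529 mol.
[Fe^2+] = 0.005529 / 0.01689 L = 0.327 M.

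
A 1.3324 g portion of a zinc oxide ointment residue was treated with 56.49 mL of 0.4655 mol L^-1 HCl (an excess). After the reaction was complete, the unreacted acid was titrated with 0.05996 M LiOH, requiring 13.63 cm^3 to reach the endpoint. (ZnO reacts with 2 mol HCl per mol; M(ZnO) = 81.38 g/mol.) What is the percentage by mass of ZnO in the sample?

77.8%

Total n(HCl) added = 0.4655 x 0.05649 = 0.02630 mol.
n(LiOH) used = 0.05996 x 0.01363 = 0.0008173 mol, which equals the excess n(HCl).
So n(HCl) consumed by the sample = 0.02630 - 0.0008173 = 0.02548 mol.
n(ZnO) = 0.02548 / 2 = 0.01274 mol.
mass ZnO = 0.01274 x 81.38 = 1.037 g, so %ZnO = 1.037/1.3324 x 100 = 77.8%.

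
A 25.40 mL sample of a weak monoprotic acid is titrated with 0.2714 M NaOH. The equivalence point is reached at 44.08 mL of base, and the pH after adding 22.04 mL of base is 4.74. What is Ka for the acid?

22.04 mL is half of the equivalence volume, so this is the half-equivalence point where [HA] = [A^-].
At half-equivalence pH = pKa, so pKa = 4.74.
Ka = 10^(-4.74) = 1.8 x 10^-5.

1.8 x 10^-5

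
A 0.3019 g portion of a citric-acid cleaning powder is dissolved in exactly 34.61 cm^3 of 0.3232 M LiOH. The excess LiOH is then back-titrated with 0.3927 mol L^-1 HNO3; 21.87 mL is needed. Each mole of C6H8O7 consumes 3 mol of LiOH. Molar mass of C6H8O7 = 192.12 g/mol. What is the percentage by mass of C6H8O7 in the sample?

Total n(LiOH) added = 0.3232 x 0.03461 = 0.01119 mol.
n(HNO3) used = 0.3927 x 0.02187 = 0.008588 mol, which equals the excess n(LiOH).
So n(LiOH) consumed by the sample = 0.01119 - 0.008588 = 0.002598 mol.
n(C6H8O7) = 0.002598 / 3 = 0.0008659 mol.
mass C6H8O7 = 0.0008659 x 192.12 = 0.1664 g, so %C6H8O7 = 0.1664/0.3019 x 100 = 55.1%.

55.1%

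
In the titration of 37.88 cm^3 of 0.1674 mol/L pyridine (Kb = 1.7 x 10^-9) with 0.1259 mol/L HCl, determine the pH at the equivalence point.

3.19

n(C5H5N) = 0.1674 x 0.03788 = 0.006341 mol; V(HCl) at equivalence = 0.006341/0.1259 = 0.05037 L.
At equivalence the base is fully converted to C5H5NH+; total volume = 0.08825 L, so [C5H5NH+] = 0.006341/0.08825 = 0.07186 M.
Ka(C5H5NH+) = Kw/Kb = 1.0e-14 / 1.7 x 10^-9 = 5.88e-6.
[H^+] = sqrt(Ka x [C5H5NH+]) = sqrt(5.88e-6 x 0.07186) = 0.000650 M.
pH = -log(0.000650) = 3.19.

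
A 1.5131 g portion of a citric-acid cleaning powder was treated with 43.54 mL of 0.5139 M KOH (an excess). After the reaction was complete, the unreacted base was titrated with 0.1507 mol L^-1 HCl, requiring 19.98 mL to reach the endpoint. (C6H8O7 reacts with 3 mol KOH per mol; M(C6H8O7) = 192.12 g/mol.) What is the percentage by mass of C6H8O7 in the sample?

82.0%

Total n(KOH) added = 0.5139 x 0.04354 = 0.02238 mol.
n(HCl) used = 0.1507 x 0.01998 = 0.003011 mol, which equals the excess n(KOH).
So n(KOH) consumed by the sample = 0.02238 - 0.003011 = 0.01936 mol.
n(C6H8O7) = 0.01936 / 3 = 0.006455 mol.
mass C6H8O7 = 0.006455 x 192.12 = 1.240 g, so %C6H8O7 = 1.240/1.5131 x 100 = 82.0%.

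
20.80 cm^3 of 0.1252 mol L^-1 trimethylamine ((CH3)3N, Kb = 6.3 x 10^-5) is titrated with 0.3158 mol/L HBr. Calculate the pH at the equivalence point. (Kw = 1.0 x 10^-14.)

5.42

n((CH3)3N) = 0.1252 x 0.02080 = 0.002604 mol; V(HBr) at equivalence = 0.002604/0.3158 = 0.008246 L.
At equivalence the base is fully converted to (CH3)3NH+; total volume = 0.02905 L, so [(CH3)3NH+] = 0.002604/0.02905 = 0.08966 M.
Ka((CH3)3NH+) = Kw/Kb = 1.0e-14 / 6.3 x 10^-5 = 1.59e-10.
[H^+] = sqrt(Ka x [(CH3)3NH+]) = sqrt(1.59e-10 x 0.08966) = 3.77e-6 M.
pH = -log(3.77e-6) = 5.42.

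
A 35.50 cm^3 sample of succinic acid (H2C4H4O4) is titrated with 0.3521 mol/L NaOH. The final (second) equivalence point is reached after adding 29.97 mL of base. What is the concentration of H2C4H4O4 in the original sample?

n(NaOH) = 0.3521 x 0.02997 = 0.01055 mol.
At the final (second) equivalence point, 2 mol OH^- react per mol H2C4H4O4, so n(H2C4H4O4) = 0.01055 / 2 = 0.005276 mol.
[H2C4H4O4] = 0.005276 / 0.03550 L = 0.149 M.

0.149 M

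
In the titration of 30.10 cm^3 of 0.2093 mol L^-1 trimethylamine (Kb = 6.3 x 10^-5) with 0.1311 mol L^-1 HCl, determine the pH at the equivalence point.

5.45

n((CH3)3N) = 0.2093 x 0.03010 = 0.006300 mol; V(HCl) at equivalence = 0.006300/0.1311 = 0.04805 L.
At equivalence the base is fully converted to (CH3)3NH+; total volume = 0.07815 L, so [(CH3)3NH+] = 0.006300/0.07815 = 0.08061 M.
Ka((CH3)3NH+) = Kw/Kb = 1.0e-14 / 6.3 x 10^-5 = 1.59e-10.
[H^+] = sqrt(Ka x [(CH3)3NH+]) = sqrt(1.59e-10 x 0.08061) = 3.58e-6 M.
pH = -log(3.58e-6) = 5.45.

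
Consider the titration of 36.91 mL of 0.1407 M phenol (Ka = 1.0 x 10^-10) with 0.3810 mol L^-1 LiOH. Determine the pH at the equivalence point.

n(C6H5OH) = 0.1407 x 0.03691 = 0.005193 mol; V(LiOH) at equivalence = 0.005193/0.3810 = 0.01363 L.
At equivalence all the acid is converted to C6H5O-; total volume = 0.03691 + 0.01363 = 0.05054 L, so [C6H5O-] = 0.005193/0.05054 = 0.1028 M.
Kb = Kw/Ka = 1.0e-14 / 1.0 x 10^-10 = 0.000100.
[OH^-] = sqrt(Kb x [C6H5O-]) = sqrt(0.000100 x 0.1028) = 0.00321 M.
pOH = 2.49, so pH = 14.00 - 2.49 = 11.51.

11.51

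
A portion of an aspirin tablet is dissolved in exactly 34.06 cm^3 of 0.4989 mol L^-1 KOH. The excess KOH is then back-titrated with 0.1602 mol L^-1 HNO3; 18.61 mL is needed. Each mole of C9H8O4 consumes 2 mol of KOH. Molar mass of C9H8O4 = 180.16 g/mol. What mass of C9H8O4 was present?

Total n(KOH) added = 0.4989 x 0.03406 = 0.01699 mol.
n(HNO3) used = 0.1602 x 0.01861 = 0.002981 mol, which equals the excess n(KOH).
So n(KOH) consumed by the sample = 0.01699 - 0.002981 = 0.01401 mol.
n(C9H8O4) = 0.01401 / 2 = 0.007006 mol.
mass = 0.007006 mol x 180.16 g/mol = 1.26 g.

1.26 g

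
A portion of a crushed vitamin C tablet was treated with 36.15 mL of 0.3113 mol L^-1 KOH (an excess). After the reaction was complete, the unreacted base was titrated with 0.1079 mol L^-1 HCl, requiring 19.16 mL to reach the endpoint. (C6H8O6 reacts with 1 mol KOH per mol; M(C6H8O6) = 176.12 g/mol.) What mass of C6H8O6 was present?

Total n(KOH) added = 0.3113 x 0.03615 = 0.01125 mol.
n(HCl) used = 0.1079 x 0.01916 = 0.002067 mol, which equals the excess n(KOH).
So n(KOH) consumed by the sample = 0.01125 - 0.002067 = 0.009186 mol.
n(C6H8O6) = 0.009186 / 1 = 0.009186 mol.
mass = 0.009186 mol x 176.12 g/mol = 1.62 g.

1.62 g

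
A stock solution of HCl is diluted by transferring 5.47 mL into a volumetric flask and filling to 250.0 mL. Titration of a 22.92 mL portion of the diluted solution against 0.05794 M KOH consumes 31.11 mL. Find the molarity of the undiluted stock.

3.59 M

n(KOH) = 0.05794 x 0.03111 = 0.001803 mol.
n(HCl) in the aliquot = 0.001803 mol.
[diluted HCl] = 0.001803 / 0.02292 = 0.07864 M.
Dilution factor = 250.0/5.470 = 45.70, so [stock] = 0.07864 x 45.70 = 3.59 M.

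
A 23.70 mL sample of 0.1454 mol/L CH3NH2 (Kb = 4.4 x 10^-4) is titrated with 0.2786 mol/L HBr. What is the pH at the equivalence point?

5.83

n(CH3NH2) = 0.1454 x 0.02370 = 0.003446 mol; V(HBr) at equivalence = 0.003446/0.2786 = 0.01237 L.
At equivalence the base is fully converted to CH3NH3+; total volume = 0.03607 L, so [CH3NH3+] = 0.003446/0.03607 = 0.09554 M.
Ka(CH3NH3+) = Kw/Kb = 1.0e-14 / 4.4 x 10^-4 = 2.27e-11.
[H^+] = sqrt(Ka x [CH3NH3+]) = sqrt(2.27e-11 x 0.09554) = 1.47e-6 M.
pH = -log(1.47e-6) = 5.83.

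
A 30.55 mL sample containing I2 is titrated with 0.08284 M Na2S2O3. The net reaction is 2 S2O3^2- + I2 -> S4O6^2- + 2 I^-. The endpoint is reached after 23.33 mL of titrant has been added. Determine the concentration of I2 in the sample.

n(Na2S2O3) = 0.08284 x 0.02333 = 0.001933 mol.
From the balanced equation, 2 mol Na2S2O3 reacts with 1 mol I2, so n(I2) = 0.001933 x 1/2 = 0.0009663 mol.
[I2] = 0.0009663 / 0.03055 L = 0.0316 M.

0.0316 M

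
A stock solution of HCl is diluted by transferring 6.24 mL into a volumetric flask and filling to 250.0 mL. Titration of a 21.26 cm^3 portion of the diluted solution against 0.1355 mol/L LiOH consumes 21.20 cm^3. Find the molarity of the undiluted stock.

5.41 M

n(LiOH) = 0.1355 x 0.02120 = 0.002873 mol.
n(HCl) in the aliquot = 0.002873 mol.
[diluted HCl] = 0.002873 / 0.02126 = 0.1351 M.
Dilution factor = 250.0/6.240 = 40.06, so [stock] = 0.1351 x 40.06 = 5.41 M.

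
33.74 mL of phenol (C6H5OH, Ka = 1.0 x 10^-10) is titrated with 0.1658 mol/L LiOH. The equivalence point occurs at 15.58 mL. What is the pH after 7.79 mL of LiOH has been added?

10.00

7.79 mL is exactly half the equivalence volume (15.58/2), i.e. the half-equivalence point.
There, n(HA) = n(A^-), so pH = pKa = -log(1.0 x 10^-10) = 10.00.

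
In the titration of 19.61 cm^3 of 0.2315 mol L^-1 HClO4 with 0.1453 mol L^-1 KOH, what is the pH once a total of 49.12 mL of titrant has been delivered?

n(acid) = 0.2315 x 0.01961 = 0.004540 mol; n(KOH) added = 0.1453 x 0.04912 = 0.007137 mol.
Base is in excess by 0.007137 - 0.004540 = 0.002597 mol in a total volume of 0.06873 L.
[OH^-] = 0.002597/0.06873 = 0.03779 M, so pOH = 1.42 and pH = 14.00 - 1.42 = 12.58.

12.58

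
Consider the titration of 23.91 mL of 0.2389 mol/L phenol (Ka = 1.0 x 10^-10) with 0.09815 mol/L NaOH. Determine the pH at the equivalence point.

n(C6H5OH) = 0.2389 x 0.02391 = 0.005712 mol; V(NaOH) at equivalence = 0.005712/0.09815 = 0.05820 L.
At equivalence all the acid is converted to C6H5O-; total volume = 0.02391 + 0.05820 = 0.08211 L, so [C6H5O-] = 0.005712/0.08211 = 0.06957 M.
Kb = Kw/Ka = 1.0e-14 / 1.0 x 10^-10 = 0.000100.
[OH^-] = sqrt(Kb x [C6H5O-]) = sqrt(0.000100 x 0.06957) = 0.00264 M.
pOH = 2.58, so pH = 14.00 - 2.58 = 11.42.

11.42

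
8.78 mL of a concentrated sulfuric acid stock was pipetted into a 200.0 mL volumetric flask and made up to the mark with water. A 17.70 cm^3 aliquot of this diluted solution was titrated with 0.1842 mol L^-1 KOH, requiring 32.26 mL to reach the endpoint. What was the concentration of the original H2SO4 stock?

3.82 M

n(KOH) = 0.1842 x 0.03226 = 0.005942 mol.
n(H2SO4) in the aliquot = 0.005942 x 1/2 = 0.002971 mol.
[diluted H2SO4] = 0.002971 / 0.01770 = 0.1679 M.
Dilution factor = 200.0/8.780 = 22.78, so [stock] = 0.1679 x 22.78 = 3.82 M.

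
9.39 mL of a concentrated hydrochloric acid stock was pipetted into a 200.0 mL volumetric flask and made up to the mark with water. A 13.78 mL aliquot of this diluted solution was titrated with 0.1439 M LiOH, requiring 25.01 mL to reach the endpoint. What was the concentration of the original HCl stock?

n(LiOH) = 0.1439 x 0.02501 = 0.003599 mol.
n(HCl) in the aliquot = 0.003599 mol.
[diluted HCl] = 0.003599 / 0.01378 = 0.2612 M.
Dilution factor = 200.0/9.390 = 21.30, so [stock] = 0.2612 x 21.30 = 5.56 M.

5.56 M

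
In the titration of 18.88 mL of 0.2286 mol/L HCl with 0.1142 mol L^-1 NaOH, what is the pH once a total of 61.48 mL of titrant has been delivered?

12.53

n(acid) = 0.2286 x 0.01888 = 0.004316 mol; n(NaOH) added = 0.1142 x 0.06148 = 0.007021 mol.
Base is in excess by 0.007021 - 0.004316 = 0.002705 mol in a total volume of 0.08036 L.
[OH^-] = 0.002705/0.08036 = 0.03366 M, so pOH = 1.47 and pH = 14.00 - 1.47 = 12.53.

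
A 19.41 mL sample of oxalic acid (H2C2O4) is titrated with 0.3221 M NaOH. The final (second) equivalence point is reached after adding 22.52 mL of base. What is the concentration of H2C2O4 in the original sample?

n(NaOH) = 0.3221 x 0.02252 = 0.007254 mol.
At the final (second) equivalence point, 2 mol OH^- react per mol H2C2O4, so n(H2C2O4) = 0.007254 / 2 = 0.003627 mol.
[H2C2O4] = 0.003627 / 0.01941 L = 0.187 M.

0.187 M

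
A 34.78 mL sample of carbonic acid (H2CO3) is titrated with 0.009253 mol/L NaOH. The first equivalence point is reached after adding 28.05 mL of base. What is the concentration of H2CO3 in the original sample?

n(NaOH) = 0.009253 x 0.02805 = 0.0002595 mol.
At the first equivalence point, 1 mol OH^- react per mol H2CO3, so n(H2CO3) = 0.0002595 / 1 = 0.0002595 mol.
[H2CO3] = 0.0002595 / 0.03478 L = 0.00746 M.

0.00746 M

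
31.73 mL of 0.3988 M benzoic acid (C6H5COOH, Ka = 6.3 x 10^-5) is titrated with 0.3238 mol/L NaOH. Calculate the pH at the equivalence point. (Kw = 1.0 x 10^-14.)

8.73

n(C6H5COOH) = 0.3988 x 0.03173 = 0.01265 mol; V(NaOH) at equivalence = 0.01265/0.3238 = 0.03908 L.
At equivalence all the acid is converted to C6H5COO-; total volume = 0.03173 + 0.03908 = 0.07081 L, so [C6H5COO-] = 0.01265/0.07081 = 0.1787 M.
Kb = Kw/Ka = 1.0e-14 / 6.3 x 10^-5 = 1.59e-10.
[OH^-] = sqrt(Kb x [C6H5COO-]) = sqrt(1.59e-10 x 0.1787) = 5.33e-6 M.
pOH = 5.27, so pH = 14.00 - 5.27 = 8.73.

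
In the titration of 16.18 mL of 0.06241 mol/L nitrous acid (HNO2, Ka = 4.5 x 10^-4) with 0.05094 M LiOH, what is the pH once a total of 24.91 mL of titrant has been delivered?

n(acid) = 0.06241 x 0.01618 = 0.001010 mol; n(LiOH) added = 0.05094 x 0.02491 = 0.001269 mol.
Base is in excess by 0.001269 - 0.001010 = 0.0002591 mol in a total volume of 0.04109 L.
[OH^-] = 0.0002591/0.04109 = 0.006306 M, so pOH = 2.20 and pH = 14.00 - 2.20 = 11.80.

11.80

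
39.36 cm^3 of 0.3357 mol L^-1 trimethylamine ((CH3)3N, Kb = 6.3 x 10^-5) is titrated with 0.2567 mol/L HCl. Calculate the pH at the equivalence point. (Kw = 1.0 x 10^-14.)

n((CH3)3N) = 0.3357 x 0.03936 = 0.01321 mol; V(HCl) at equivalence = 0.01321/0.2567 = 0.05147 L.
At equivalence the base is fully converted to (CH3)3NH+; total volume = 0.09083 L, so [(CH3)3NH+] = 0.01321/0.09083 = 0.1455 M.
Ka((CH3)3NH+) = Kw/Kb = 1.0e-14 / 6.3 x 10^-5 = 1.59e-10.
[H^+] = sqrt(Ka x [(CH3)3NH+]) = sqrt(1.59e-10 x 0.1455) = 4.81e-6 M.
pH = -log(4.81e-6) = 5.32.

5.32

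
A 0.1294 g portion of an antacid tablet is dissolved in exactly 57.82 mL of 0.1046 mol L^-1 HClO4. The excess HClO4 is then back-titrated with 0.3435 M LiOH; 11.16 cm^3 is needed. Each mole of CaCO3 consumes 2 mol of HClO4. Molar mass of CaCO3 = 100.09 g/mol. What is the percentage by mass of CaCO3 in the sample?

Total n(HClO4) added = 0.1046 x 0.05782 = 0.006048 mol.
n(LiOH) used = 0.3435 x 0.01116 = 0.003833 mol, which equals the excess n(HClO4).
So n(HClO4) consumed by the sample = 0.006048 - 0.003833 = 0.002215 mol.
n(CaCO3) = 0.002215 / 2 = 0.001107 mol.
mass CaCO3 = 0.001107 x 100.09 = 0.1108 g, so %CaCO3 = 0.1108/0.1294 x 100 = 85.6%.

85.6%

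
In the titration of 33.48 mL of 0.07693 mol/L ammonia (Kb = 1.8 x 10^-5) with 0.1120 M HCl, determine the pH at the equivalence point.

n(NH3) = 0.07693 x 0.03348 = 0.002576 mol; V(HCl) at equivalence = 0.002576/0.1120 = 0.02300 L.
At equivalence the base is fully converted to NH4+; total volume = 0.05648 L, so [NH4+] = 0.002576/0.05648 = 0.04561 M.
Ka(NH4+) = Kw/Kb = 1.0e-14 / 1.8 x 10^-5 = 5.56e-10.
[H^+] = sqrt(Ka x [NH4+]) = sqrt(5.56e-10 x 0.04561) = 5.03e-6 M.
pH = -log(5.03e-6) = 5.30.

5.30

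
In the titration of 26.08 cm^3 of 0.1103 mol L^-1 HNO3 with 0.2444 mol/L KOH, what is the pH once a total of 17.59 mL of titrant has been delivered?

12.51

n(acid) = 0.1103 x 0.02608 = 0.002877 mol; n(KOH) added = 0.2444 x 0.01759 = 0.004299 mol.
Base is in excess by 0.004299 - 0.002877 = 0.001422 mol in a total volume of 0.04367 L.
[OH^-] = 0.001422/0.04367 = 0.03257 M, so pOH = 1.49 and pH = 14.00 - 1.49 = 12.51.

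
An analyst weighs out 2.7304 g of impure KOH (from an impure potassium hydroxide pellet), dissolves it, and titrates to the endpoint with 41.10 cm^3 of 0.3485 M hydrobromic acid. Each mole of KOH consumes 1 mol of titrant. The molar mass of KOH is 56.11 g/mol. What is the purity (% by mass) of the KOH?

n(HBr) = 0.3485 x 0.04110 = 0.01432 mol.
n(KOH) = 0.01432 / 1 = 0.01432 mol.
mass of KOH = 0.01432 x 56.11 = 0.8037 g.
% purity = 0.8037 / 2.7304 x 100 = 29.4%.

29.4%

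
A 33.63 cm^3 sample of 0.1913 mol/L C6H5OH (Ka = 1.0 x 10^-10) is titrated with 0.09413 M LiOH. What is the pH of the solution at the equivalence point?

11.40

n(C6H5OH) = 0.1913 x 0.03363 = 0.006433 mol; V(LiOH) at equivalence = 0.006433/0.09413 = 0.06835 L.
At equivalence all the acid is converted to C6H5O-; total volume = 0.03363 + 0.06835 = 0.1020 L, so [C6H5O-] = 0.006433/0.1020 = 0.06309 M.
Kb = Kw/Ka = 1.0e-14 / 1.0 x 10^-10 = 0.000100.
[OH^-] = sqrt(Kb x [C6H5O-]) = sqrt(0.000100 x 0.06309) = 0.00251 M.
pOH = 2.60, so pH = 14.00 - 2.60 = 11.40.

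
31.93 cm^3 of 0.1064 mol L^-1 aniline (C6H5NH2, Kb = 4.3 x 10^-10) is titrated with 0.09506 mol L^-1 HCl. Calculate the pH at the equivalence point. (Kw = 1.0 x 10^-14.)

2.97

n(C6H5NH2) = 0.1064 x 0.03193 = 0.003397 mol; V(HCl) at equivalence = 0.003397/0.09506 = 0.03574 L.
At equivalence the base is fully converted to C6H5NH3+; total volume = 0.06767 L, so [C6H5NH3+] = 0.003397/0.06767 = 0.05021 M.
Ka(C6H5NH3+) = Kw/Kb = 1.0e-14 / 4.3 x 10^-10 = 2.33e-5.
[H^+] = sqrt(Ka x [C6H5NH3+]) = sqrt(2.33e-5 x 0.05021) = 0.00108 M.
pH = -log(0.00108) = 2.97.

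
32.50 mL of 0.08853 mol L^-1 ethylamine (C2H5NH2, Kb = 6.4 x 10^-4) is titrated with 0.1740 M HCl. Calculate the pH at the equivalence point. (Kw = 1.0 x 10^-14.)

6.02

n(C2H5NH2) = 0.08853 x 0.03250 = 0.002877 mol; V(HCl) at equivalence = 0.002877/0.1740 = 0.01654 L.
At equivalence the base is fully converted to C2H5NH3+; total volume = 0.04904 L, so [C2H5NH3+] = 0.002877/0.04904 = 0.05868 M.
Ka(C2H5NH3+) = Kw/Kb = 1.0e-14 / 6.4 x 10^-4 = 1.56e-11.
[H^+] = sqrt(Ka x [C2H5NH3+]) = sqrt(1.56e-11 x 0.05868) = 9.58e-7 M.
pH = -log(9.58e-7) = 6.02.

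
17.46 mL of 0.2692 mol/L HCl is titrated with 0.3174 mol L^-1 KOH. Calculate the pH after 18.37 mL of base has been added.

n(acid) = 0.2692 x 0.01746 = 0.004700 mol; n(KOH) added = 0.3174 x 0.01837 = 0.005831 mol.
Base is in excess by 0.005831 - 0.004700 = 0.001130 mol in a total volume of 0.03583 L.
[OH^-] = 0.001130/0.03583 = 0.03155 M, so pOH = 1.50 and pH = 14.00 - 1.50 = 12.50.

12.50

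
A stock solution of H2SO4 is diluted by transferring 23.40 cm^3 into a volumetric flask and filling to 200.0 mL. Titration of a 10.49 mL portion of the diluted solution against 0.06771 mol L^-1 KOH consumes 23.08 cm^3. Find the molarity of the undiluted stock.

n(KOH) = 0.06771 x 0.02308 = 0.001563 mol.
n(H2SO4) in the aliquot = 0.001563 x 1/2 = 0.0007814 mol.
[diluted H2SO4] = 0.0007814 / 0.01049 = 0.07449 M.
Dilution factor = 200.0/23.40 = 8.547, so [stock] = 0.07449 x 8.547 = 0.637 M.

0.637 M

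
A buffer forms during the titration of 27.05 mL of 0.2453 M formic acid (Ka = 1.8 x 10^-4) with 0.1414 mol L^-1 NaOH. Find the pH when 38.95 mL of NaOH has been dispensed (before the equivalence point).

Initial n(HCOOH) = 0.2453 x 0.02705 = 0.006635 mol.
n(NaOH) added = 0.1414 x 0.03895 = 0.005508 mol, converting that many moles of HCOOH to HCOO-.
Remaining n(HCOOH) = 0.001128 mol; n(HCOO-) = 0.005508 mol.
By Henderson-Hasselbalch, pH = pKa + log([A^-]/[HA]) = 3.74 + log(0.005508/0.001128) = 3.74 + (+0.69) = 4.43.

4.43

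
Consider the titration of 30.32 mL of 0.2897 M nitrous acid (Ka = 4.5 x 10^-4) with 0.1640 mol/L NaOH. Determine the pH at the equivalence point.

8.18

n(HNO2) = 0.2897 x 0.03032 = 0.008784 mol; V(NaOH) at equivalence = 0.008784/0.1640 = 0.05356 L.
At equivalence all the acid is converted to NO2-; total volume = 0.03032 + 0.05356 = 0.08388 L, so [NO2-] = 0.008784/0.08388 = 0.1047 M.
Kb = Kw/Ka = 1.0e-14 / 4.5 x 10^-4 = 2.22e-11.
[OH^-] = sqrt(Kb x [NO2-]) = sqrt(2.22e-11 x 0.1047) = 1.53e-6 M.
pOH = 5.82, so pH = 14.00 - 5.82 = 8.18.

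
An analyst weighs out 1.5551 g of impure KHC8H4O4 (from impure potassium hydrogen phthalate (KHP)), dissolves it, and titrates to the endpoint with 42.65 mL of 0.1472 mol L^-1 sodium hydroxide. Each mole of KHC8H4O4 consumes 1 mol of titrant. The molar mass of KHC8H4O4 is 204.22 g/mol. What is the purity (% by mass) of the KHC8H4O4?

82.4%

n(NaOH) = 0.1472 x 0.04265 = 0.006278 mol.
n(KHC8H4O4) = 0.006278 / 1 = 0.006278 mol.
mass of KHC8H4O4 = 0.006278 x 204.22 = 1.282 g.
% purity = 1.282 / 1.5551 x 100 = 82.4%.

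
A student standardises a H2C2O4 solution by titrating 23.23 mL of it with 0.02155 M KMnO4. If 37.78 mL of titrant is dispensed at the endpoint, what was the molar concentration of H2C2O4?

0.0876 M

n(KMnO4) = 0.02155 x 0.03778 = 0.0008142 mol.
From the balanced equation, 2 mol KMnO4 reacts with 5 mol H2C2O4, so n(H2C2O4) = 0.0008142 x 5/2 = 0.002035 mol.
[H2C2O4] = 0.002035 / 0.02323 L = 0.0876 M.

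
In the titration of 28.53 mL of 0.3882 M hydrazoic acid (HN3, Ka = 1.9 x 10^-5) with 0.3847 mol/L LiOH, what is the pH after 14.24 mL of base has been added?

4.71

Initial n(HN3) = 0.3882 x 0.02853 = 0.01108 mol.
n(LiOH) added = 0.3847 x 0.01424 = 0.005478 mol, converting that many moles of HN3 to N3-.
Remaining n(HN3) = 0.005597 mol; n(N3-) = 0.005478 mol.
By Henderson-Hasselbalch, pH = pKa + log([A^-]/[HA]) = 4.72 + log(0.005478/0.005597) = 4.72 + (-0.01) = 4.71.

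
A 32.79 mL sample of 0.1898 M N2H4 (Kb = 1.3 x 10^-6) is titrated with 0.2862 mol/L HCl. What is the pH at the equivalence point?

4.53

n(N2H4) = 0.1898 x 0.03279 = 0.006224 mol; V(HCl) at equivalence = 0.006224/0.2862 = 0.02175 L.
At equivalence the base is fully converted to N2H5+; total volume = 0.05454 L, so [N2H5+] = 0.006224/0.05454 = 0.1141 M.
Ka(N2H5+) = Kw/Kb = 1.0e-14 / 1.3 x 10^-6 = 7.69e-9.
[H^+] = sqrt(Ka x [N2H5+]) = sqrt(7.69e-9 x 0.1141) = 2.96e-5 M.
pH = -log(2.96e-5) = 4.53.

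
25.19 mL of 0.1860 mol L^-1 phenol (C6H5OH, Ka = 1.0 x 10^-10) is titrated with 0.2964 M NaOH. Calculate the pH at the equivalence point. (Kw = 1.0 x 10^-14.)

11.53

n(C6H5OH) = 0.1860 x 0.02519 = 0.004685 mol; V(NaOH) at equivalence = 0.004685/0.2964 = 0.01581 L.
At equivalence all the acid is converted to C6H5O-; total volume = 0.02519 + 0.01581 = 0.04100 L, so [C6H5O-] = 0.004685/0.04100 = 0.1143 M.
Kb = Kw/Ka = 1.0e-14 / 1.0 x 10^-10 = 0.000100.
[OH^-] = sqrt(Kb x [C6H5O-]) = sqrt(0.000100 x 0.1143) = 0.00338 M.
pOH = 2.47, so pH = 14.00 - 2.47 = 11.53.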